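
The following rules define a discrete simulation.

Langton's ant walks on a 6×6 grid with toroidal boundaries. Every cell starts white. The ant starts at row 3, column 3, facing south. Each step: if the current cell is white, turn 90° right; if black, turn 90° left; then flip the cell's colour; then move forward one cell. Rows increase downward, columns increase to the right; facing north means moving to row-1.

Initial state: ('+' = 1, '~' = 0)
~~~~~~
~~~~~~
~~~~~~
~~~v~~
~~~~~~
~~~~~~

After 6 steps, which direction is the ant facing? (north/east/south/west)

south

[0] ~~~~~~
~~~~~~
~~~~~~
~~~v~~
~~~~~~
~~~~~~
[1] ~~~~~~
~~~~~~
~~~~~~
~~<+~~
~~~~~~
~~~~~~
[2] ~~~~~~
~~~~~~
~~^~~~
~~++~~
~~~~~~
~~~~~~
[3] ~~~~~~
~~~~~~
~~+>~~
~~++~~
~~~~~~
~~~~~~
[4] ~~~~~~
~~~~~~
~~++~~
~~+v~~
~~~~~~
~~~~~~
[5] ~~~~~~
~~~~~~
~~++~~
~~+~>~
~~~~~~
~~~~~~
[6] ~~~~~~
~~~~~~
~~++~~
~~+~+~
~~~~v~
~~~~~~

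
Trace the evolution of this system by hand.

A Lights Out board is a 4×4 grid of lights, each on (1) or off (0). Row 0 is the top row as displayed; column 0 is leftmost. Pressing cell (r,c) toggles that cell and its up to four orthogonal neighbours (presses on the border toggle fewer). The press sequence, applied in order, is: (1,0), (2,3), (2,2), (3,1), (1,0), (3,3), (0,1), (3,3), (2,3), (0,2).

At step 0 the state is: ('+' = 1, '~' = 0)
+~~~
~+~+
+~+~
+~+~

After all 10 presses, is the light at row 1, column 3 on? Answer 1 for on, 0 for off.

1

step 0: +~~~
~+~+
+~+~
+~+~
step 1: ~~~~
+~~+
~~+~
+~+~
step 2: ~~~~
+~~~
~~~+
+~++
step 3: ~~~~
+~+~
~++~
+~~+
step 4: ~~~~
+~+~
~~+~
~+++
step 5: +~~~
~++~
+~+~
~+++
step 6: +~~~
~++~
+~++
~+~~
step 7: ~++~
~~+~
+~++
~+~~
step 8: ~++~
~~+~
+~+~
~+++
step 9: ~++~
~~++
+~~+
~++~
step 10: ~~~+
~~~+
+~~+
~++~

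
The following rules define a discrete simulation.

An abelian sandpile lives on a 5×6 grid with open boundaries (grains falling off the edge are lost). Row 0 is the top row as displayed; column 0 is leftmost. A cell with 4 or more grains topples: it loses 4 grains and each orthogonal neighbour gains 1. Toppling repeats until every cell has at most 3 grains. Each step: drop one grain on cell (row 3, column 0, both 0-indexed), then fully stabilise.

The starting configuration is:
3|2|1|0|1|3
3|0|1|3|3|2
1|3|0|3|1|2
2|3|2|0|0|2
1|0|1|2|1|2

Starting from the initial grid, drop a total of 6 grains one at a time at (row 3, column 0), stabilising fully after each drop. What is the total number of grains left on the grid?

48

t=0: 3|2|1|0|1|3
3|0|1|3|3|2
1|3|0|3|1|2
2|3|2|0|0|2
1|0|1|2|1|2
t=1: 3|2|1|0|1|3
3|0|1|3|3|2
1|3|0|3|1|2
3|3|2|0|0|2
1|0|1|2|1|2
t=2: 3|2|1|0|1|3
3|1|1|3|3|2
3|0|1|3|1|2
1|1|3|0|0|2
2|1|1|2|1|2
t=3: 3|2|1|0|1|3
3|1|1|3|3|2
3|0|1|3|1|2
2|1|3|0|0|2
2|1|1|2|1|2
t=4: 3|2|1|0|1|3
3|1|1|3|3|2
3|0|1|3|1|2
3|1|3|0|0|2
2|1|1|2|1|2
t=5: 0|3|1|0|1|3
1|2|1|3|3|2
1|1|1|3|1|2
1|2|3|0|0|2
3|1|1|2|1|2
t=6: 0|3|1|0|1|3
1|2|1|3|3|2
1|1|1|3|1|2
2|2|3|0|0|2
3|1|1|2|1|2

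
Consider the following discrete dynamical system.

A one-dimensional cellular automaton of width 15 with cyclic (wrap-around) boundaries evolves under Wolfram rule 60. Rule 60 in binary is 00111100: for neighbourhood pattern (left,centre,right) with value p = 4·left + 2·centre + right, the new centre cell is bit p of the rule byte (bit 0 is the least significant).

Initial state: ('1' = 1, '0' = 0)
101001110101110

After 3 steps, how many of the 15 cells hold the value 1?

8

0) 101001110101110
1) 111101001111001
2) 000011101000101
3) 100010011100111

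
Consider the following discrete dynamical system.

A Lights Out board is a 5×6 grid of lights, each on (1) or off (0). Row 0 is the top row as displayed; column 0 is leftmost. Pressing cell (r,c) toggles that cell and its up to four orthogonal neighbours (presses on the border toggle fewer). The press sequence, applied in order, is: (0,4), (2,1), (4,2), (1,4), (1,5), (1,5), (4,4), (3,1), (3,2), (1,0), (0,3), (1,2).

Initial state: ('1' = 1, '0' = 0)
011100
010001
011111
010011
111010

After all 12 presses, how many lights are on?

20

t=0: 011100
010001
011111
010011
111010
t=1: 011011
010011
011111
010011
111010
t=2: 011011
000011
100111
000011
111010
t=3: 011011
000011
100111
001011
100110
t=4: 011001
000100
100101
001011
100110
t=5: 011000
000111
100100
001011
100110
t=6: 011001
000100
100101
001011
100110
t=7: 011001
000100
100101
001001
100001
t=8: 011001
000100
110101
110001
110001
t=9: 011001
000100
111101
101101
111001
t=10: 111001
110100
011101
101101
111001
t=11: 110111
110000
011101
101101
111001
t=12: 111111
101100
010101
101101
111001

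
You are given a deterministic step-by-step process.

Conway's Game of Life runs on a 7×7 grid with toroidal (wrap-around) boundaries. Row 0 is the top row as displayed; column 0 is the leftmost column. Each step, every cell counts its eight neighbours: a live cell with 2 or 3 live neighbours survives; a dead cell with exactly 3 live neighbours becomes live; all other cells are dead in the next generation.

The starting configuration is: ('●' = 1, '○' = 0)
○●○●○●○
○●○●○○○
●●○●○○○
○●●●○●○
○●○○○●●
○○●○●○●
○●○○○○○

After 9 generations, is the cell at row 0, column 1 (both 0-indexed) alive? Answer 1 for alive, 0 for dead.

0

gen 0: ○●○●○●○
○●○●○○○
●●○●○○○
○●●●○●○
○●○○○●●
○○●○●○●
○●○○○○○
gen 1: ●●○○●○○
○●○●○○○
●○○●○○○
○○○●○●○
○●○○○○●
○●●○○○●
●●○●●●○
gen 2: ○○○○○●●
○●○●●○○
○○○●○○○
●○●○●○●
○●○○○●●
○○○●●○●
○○○●●●○
gen 3: ○○●○○○●
○○●●●●○
●●○○○●○
●●●●●○●
○●●○○○○
●○●●○○●
○○○●○○○
gen 4: ○○●○○●○
●○●●●●○
○○○○○○○
○○○●●●●
○○○○●●○
●○○●○○○
●●○●○○●
gen 5: ○○○○○●○
○●●●●●●
○○●○○○○
○○○●○○●
○○○○○○○
●●●●○●○
●●○●●○●
gen 6: ○○○○○○○
○●●●●●●
●●○○○○●
○○○○○○○
●●○●●○●
○○○●○●○
○○○●○○○
gen 7: ○○○○○●○
○●●●●●●
○●○●●○●
○○●○○●○
●○●●●●●
●○○●○●●
○○○○●○○
gen 8: ○○●○○○●
○●○○○○●
○●○○○○●
○○○○○○○
●○●○○○○
●●●○○○○
○○○○●○○
gen 9: ●○○○○●○
○●●○○●●
○○○○○○○
●●○○○○○
●○●○○○○
●○●●○○○
●○●●○○○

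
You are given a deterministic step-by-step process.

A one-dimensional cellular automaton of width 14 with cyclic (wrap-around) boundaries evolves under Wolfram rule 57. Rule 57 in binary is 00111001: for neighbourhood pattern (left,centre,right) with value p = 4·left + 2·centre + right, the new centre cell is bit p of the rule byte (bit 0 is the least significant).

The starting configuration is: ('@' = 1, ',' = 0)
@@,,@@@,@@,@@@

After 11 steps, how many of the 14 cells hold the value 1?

7

0) @@,,@@@,@@,@@@
1) ,,@,@,,@@,@@,,
2) @,,@,@,@,@@,@@
3) ,@,,@,@,@@,@@,
4) ,,@,,@,@@,@@,@
5) @,,@,,@@,@@,@,
6) ,@,,@,@,@@,@,@
7) @,@,,@,@@,@,@,
8) ,@,@,,@@,@,@,@
9) @,@,@,@,@,@,@,
10) ,@,@,@,@,@,@,@
11) @,@,@,@,@,@,@,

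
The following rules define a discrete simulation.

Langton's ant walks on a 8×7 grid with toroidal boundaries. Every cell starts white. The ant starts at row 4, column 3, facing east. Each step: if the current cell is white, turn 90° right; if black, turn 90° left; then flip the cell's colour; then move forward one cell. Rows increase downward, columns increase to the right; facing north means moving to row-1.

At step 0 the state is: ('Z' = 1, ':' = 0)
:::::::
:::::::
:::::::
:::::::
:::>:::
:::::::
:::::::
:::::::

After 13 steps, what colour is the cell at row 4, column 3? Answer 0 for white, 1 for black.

0) :::::::
:::::::
:::::::
:::::::
:::>:::
:::::::
:::::::
:::::::
1) :::::::
:::::::
:::::::
:::::::
:::Z:::
:::v:::
:::::::
:::::::
2) :::::::
:::::::
:::::::
:::::::
:::Z:::
::<Z:::
:::::::
:::::::
3) :::::::
:::::::
:::::::
:::::::
::^Z:::
::ZZ:::
:::::::
:::::::
4) :::::::
:::::::
:::::::
:::::::
::Z>:::
::ZZ:::
:::::::
:::::::
5) :::::::
:::::::
:::::::
:::^:::
::Z::::
::ZZ:::
:::::::
:::::::
6) :::::::
:::::::
:::::::
:::Z>::
::Z::::
::ZZ:::
:::::::
:::::::
7) :::::::
:::::::
:::::::
:::ZZ::
::Z:v::
::ZZ:::
:::::::
:::::::
8) :::::::
:::::::
:::::::
:::ZZ::
::Z<Z::
::ZZ:::
:::::::
:::::::
9) :::::::
:::::::
:::::::
:::^Z::
::ZZZ::
::ZZ:::
:::::::
:::::::
10) :::::::
:::::::
:::::::
::<:Z::
::ZZZ::
::ZZ:::
:::::::
:::::::
11) :::::::
:::::::
::^::::
::Z:Z::
::ZZZ::
::ZZ:::
:::::::
:::::::
12) :::::::
:::::::
::Z>:::
::Z:Z::
::ZZZ::
::ZZ:::
:::::::
:::::::
13) :::::::
:::::::
::ZZ:::
::ZvZ::
::ZZZ::
::ZZ:::
:::::::
:::::::

1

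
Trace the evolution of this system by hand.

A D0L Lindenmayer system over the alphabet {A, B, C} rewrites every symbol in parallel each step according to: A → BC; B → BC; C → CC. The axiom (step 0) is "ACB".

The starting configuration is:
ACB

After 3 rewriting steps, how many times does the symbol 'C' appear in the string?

22

0) ACB
1) BCCCBC
2) BCCCCCCCBCCC
3) BCCCCCCCCCCCCCCCBCCCCCCC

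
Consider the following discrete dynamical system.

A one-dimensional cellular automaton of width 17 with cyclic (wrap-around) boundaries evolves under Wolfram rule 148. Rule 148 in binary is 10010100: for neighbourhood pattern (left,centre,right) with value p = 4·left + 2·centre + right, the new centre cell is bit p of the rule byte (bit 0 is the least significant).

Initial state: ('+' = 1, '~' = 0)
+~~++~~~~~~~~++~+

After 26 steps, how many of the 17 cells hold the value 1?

0) +~~++~~~~~~~~++~+
1) ~+~~~+~~~~~~~~~~~
2) ~++~~++~~~~~~~~~~
3) ~~~+~~~+~~~~~~~~~
4) ~~~++~~++~~~~~~~~
5) ~~~~~+~~~+~~~~~~~
6) ~~~~~++~~++~~~~~~
7) ~~~~~~~+~~~+~~~~~
8) ~~~~~~~++~~++~~~~
9) ~~~~~~~~~+~~~+~~~
10) ~~~~~~~~~++~~++~~
11) ~~~~~~~~~~~+~~~+~
12) ~~~~~~~~~~~++~~++
13) +~~~~~~~~~~~~+~~~
14) ++~~~~~~~~~~~++~~
15) ~~+~~~~~~~~~~~~+~
16) ~~++~~~~~~~~~~~++
17) +~~~+~~~~~~~~~~~~
18) ++~~++~~~~~~~~~~~
19) ~~+~~~+~~~~~~~~~~
20) ~~++~~++~~~~~~~~~
21) ~~~~+~~~+~~~~~~~~
22) ~~~~++~~++~~~~~~~
23) ~~~~~~+~~~+~~~~~~
24) ~~~~~~++~~++~~~~~
25) ~~~~~~~~+~~~+~~~~
26) ~~~~~~~~++~~++~~~

4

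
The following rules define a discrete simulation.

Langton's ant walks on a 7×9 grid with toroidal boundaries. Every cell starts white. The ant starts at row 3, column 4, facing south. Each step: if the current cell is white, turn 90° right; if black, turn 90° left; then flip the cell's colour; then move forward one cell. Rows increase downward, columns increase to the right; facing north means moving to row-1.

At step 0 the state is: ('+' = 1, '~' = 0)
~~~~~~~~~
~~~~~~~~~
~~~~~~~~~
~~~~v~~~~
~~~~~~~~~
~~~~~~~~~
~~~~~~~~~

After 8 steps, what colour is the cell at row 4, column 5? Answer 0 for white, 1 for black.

t=0: ~~~~~~~~~
~~~~~~~~~
~~~~~~~~~
~~~~v~~~~
~~~~~~~~~
~~~~~~~~~
~~~~~~~~~
t=1: ~~~~~~~~~
~~~~~~~~~
~~~~~~~~~
~~~<+~~~~
~~~~~~~~~
~~~~~~~~~
~~~~~~~~~
t=2: ~~~~~~~~~
~~~~~~~~~
~~~^~~~~~
~~~++~~~~
~~~~~~~~~
~~~~~~~~~
~~~~~~~~~
t=3: ~~~~~~~~~
~~~~~~~~~
~~~+>~~~~
~~~++~~~~
~~~~~~~~~
~~~~~~~~~
~~~~~~~~~
t=4: ~~~~~~~~~
~~~~~~~~~
~~~++~~~~
~~~+v~~~~
~~~~~~~~~
~~~~~~~~~
~~~~~~~~~
t=5: ~~~~~~~~~
~~~~~~~~~
~~~++~~~~
~~~+~>~~~
~~~~~~~~~
~~~~~~~~~
~~~~~~~~~
t=6: ~~~~~~~~~
~~~~~~~~~
~~~++~~~~
~~~+~+~~~
~~~~~v~~~
~~~~~~~~~
~~~~~~~~~
t=7: ~~~~~~~~~
~~~~~~~~~
~~~++~~~~
~~~+~+~~~
~~~~<+~~~
~~~~~~~~~
~~~~~~~~~
t=8: ~~~~~~~~~
~~~~~~~~~
~~~++~~~~
~~~+^+~~~
~~~~++~~~
~~~~~~~~~
~~~~~~~~~

1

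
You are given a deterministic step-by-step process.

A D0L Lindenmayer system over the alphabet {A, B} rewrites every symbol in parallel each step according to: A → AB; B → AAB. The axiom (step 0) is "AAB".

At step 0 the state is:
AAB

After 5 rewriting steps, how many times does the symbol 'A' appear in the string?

0) AAB
1) ABABAAB
2) ABAABABAABABABAAB
3) ABAABABABAABABAABABABAABABAABABAABABABAAB
4) ABAABABABAABABAABABAABABABAABABAABABABAABABAABABAABABABAABABAABABABAABABAABABABAABABAABABAABABABAAB
5) ABAABABABAABABAABABAABABABAABABAABABABAABABAABABABAABABAAB…ABAABABAABABABAABABAABABABAABABAABABABAABABAABABAABABABAAB  (len 239)

140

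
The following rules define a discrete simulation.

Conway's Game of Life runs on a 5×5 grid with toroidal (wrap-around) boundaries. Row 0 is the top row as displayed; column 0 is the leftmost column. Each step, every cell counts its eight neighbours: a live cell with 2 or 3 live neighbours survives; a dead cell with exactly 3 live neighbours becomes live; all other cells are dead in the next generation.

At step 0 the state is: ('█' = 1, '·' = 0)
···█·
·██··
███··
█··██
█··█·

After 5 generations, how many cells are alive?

t=0: ···█·
·██··
███··
█··██
█··█·
t=1: ·█·██
█··█·
·····
···█·
█·██·
t=2: ·█···
█·██·
····█
··███
██···
t=3: ····█
█████
██···
·████
██·██
t=4: ·····
··██·
·····
·····
·█···
t=5: ··█··
·····
·····
·····
·····

1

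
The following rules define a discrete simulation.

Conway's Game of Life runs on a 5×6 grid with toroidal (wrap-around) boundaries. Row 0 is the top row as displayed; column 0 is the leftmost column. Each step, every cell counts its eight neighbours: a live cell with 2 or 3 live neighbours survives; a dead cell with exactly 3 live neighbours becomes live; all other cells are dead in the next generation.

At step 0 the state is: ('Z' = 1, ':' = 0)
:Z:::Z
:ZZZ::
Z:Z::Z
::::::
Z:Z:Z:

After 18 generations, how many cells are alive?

step 0: :Z:::Z
:ZZZ::
Z:Z::Z
::::::
Z:Z:Z:
step 1: ::::ZZ
:::ZZZ
Z:ZZ::
Z::Z::
ZZ:::Z
step 2: :::Z::
Z:Z:::
ZZZ:::
:::ZZ:
:Z::::
step 3: :ZZ:::
Z:ZZ::
Z:Z::Z
Z::Z::
::ZZZ:
step 4: ::::Z:
Z::Z:Z
Z:Z:ZZ
Z:::::
::::Z:
step 5: :::ZZ:
ZZ:Z::
:::ZZ:
ZZ:ZZ:
:::::Z
step 6: Z:ZZZZ
:::::Z
::::::
Z:ZZ::
Z:Z::Z
step 7: ::ZZ::
Z::Z:Z
::::::
Z:ZZ:Z
::::::
step 8: ::ZZZ:
::ZZZ:
:ZZZ::
::::::
:Z::Z:
step 9: :Z:::Z
::::::
:Z::Z:
:Z:Z::
::Z:Z:
step 10: ::::::
Z:::::
::Z:::
:Z:ZZ:
ZZZZZ:
step 11: Z:ZZ:Z
::::::
:ZZZ::
Z:::ZZ
ZZ::ZZ
step 12: ::ZZ::
Z:::Z:
ZZZZZZ
::::::
::Z:::
step 13: :ZZZ::
Z:::::
ZZZZZ:
Z:::ZZ
::ZZ::
step 14: :Z:Z::
Z:::ZZ
::ZZZ:
Z:::::
Z::::Z
step 15: :Z::::
ZZ:::Z
ZZ:ZZ:
ZZ:ZZ:
ZZ:::Z
step 16: ::Z:::
::::ZZ
:::Z::
:::Z::
::::ZZ
step 17: :::Z::
:::ZZ:
:::Z::
:::Z::
:::ZZ:
step 18: ::Z:::
::ZZZ:
::ZZ::
::ZZ::
::ZZZ:

11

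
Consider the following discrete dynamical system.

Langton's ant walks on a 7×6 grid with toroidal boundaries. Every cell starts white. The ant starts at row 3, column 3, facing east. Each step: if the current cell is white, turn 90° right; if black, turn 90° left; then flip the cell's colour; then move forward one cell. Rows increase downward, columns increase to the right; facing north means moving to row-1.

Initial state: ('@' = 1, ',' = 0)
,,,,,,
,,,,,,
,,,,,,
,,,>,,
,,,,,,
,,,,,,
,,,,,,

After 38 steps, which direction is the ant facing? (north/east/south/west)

t=0: ,,,,,,
,,,,,,
,,,,,,
,,,>,,
,,,,,,
,,,,,,
,,,,,,
t=1: ,,,,,,
,,,,,,
,,,,,,
,,,@,,
,,,v,,
,,,,,,
,,,,,,
t=2: ,,,,,,
,,,,,,
,,,,,,
,,,@,,
,,<@,,
,,,,,,
,,,,,,
t=3: ,,,,,,
,,,,,,
,,,,,,
,,^@,,
,,@@,,
,,,,,,
,,,,,,
t=4: ,,,,,,
,,,,,,
,,,,,,
,,@>,,
,,@@,,
,,,,,,
,,,,,,
t=5: ,,,,,,
,,,,,,
,,,^,,
,,@,,,
,,@@,,
,,,,,,
,,,,,,
t=6: ,,,,,,
,,,,,,
,,,@>,
,,@,,,
,,@@,,
,,,,,,
,,,,,,
t=7: ,,,,,,
,,,,,,
,,,@@,
,,@,v,
,,@@,,
,,,,,,
,,,,,,
t=8: ,,,,,,
,,,,,,
,,,@@,
,,@<@,
,,@@,,
,,,,,,
,,,,,,
t=9: ,,,,,,
,,,,,,
,,,^@,
,,@@@,
,,@@,,
,,,,,,
,,,,,,
t=10: ,,,,,,
,,,,,,
,,<,@,
,,@@@,
,,@@,,
,,,,,,
,,,,,,
t=11: ,,,,,,
,,^,,,
,,@,@,
,,@@@,
,,@@,,
,,,,,,
,,,,,,
t=12: ,,,,,,
,,@>,,
,,@,@,
,,@@@,
,,@@,,
,,,,,,
,,,,,,
t=13: ,,,,,,
,,@@,,
,,@v@,
,,@@@,
,,@@,,
,,,,,,
,,,,,,
t=14: ,,,,,,
,,@@,,
,,<@@,
,,@@@,
,,@@,,
,,,,,,
,,,,,,
t=15: ,,,,,,
,,@@,,
,,,@@,
,,v@@,
,,@@,,
,,,,,,
,,,,,,
t=16: ,,,,,,
,,@@,,
,,,@@,
,,,>@,
,,@@,,
,,,,,,
,,,,,,
t=17: ,,,,,,
,,@@,,
,,,^@,
,,,,@,
,,@@,,
,,,,,,
,,,,,,
t=18: ,,,,,,
,,@@,,
,,<,@,
,,,,@,
,,@@,,
,,,,,,
,,,,,,
t=19: ,,,,,,
,,^@,,
,,@,@,
,,,,@,
,,@@,,
,,,,,,
,,,,,,
t=20: ,,,,,,
,<,@,,
,,@,@,
,,,,@,
,,@@,,
,,,,,,
,,,,,,
t=21: ,^,,,,
,@,@,,
,,@,@,
,,,,@,
,,@@,,
,,,,,,
,,,,,,
t=22: ,@>,,,
,@,@,,
,,@,@,
,,,,@,
,,@@,,
,,,,,,
,,,,,,
t=23: ,@@,,,
,@v@,,
,,@,@,
,,,,@,
,,@@,,
,,,,,,
,,,,,,
t=24: ,@@,,,
,<@@,,
,,@,@,
,,,,@,
,,@@,,
,,,,,,
,,,,,,
t=25: ,@@,,,
,,@@,,
,v@,@,
,,,,@,
,,@@,,
,,,,,,
,,,,,,
t=26: ,@@,,,
,,@@,,
<@@,@,
,,,,@,
,,@@,,
,,,,,,
,,,,,,
t=27: ,@@,,,
^,@@,,
@@@,@,
,,,,@,
,,@@,,
,,,,,,
,,,,,,
t=28: ,@@,,,
@>@@,,
@@@,@,
,,,,@,
,,@@,,
,,,,,,
,,,,,,
t=29: ,@@,,,
@@@@,,
@v@,@,
,,,,@,
,,@@,,
,,,,,,
,,,,,,
t=30: ,@@,,,
@@@@,,
@,>,@,
,,,,@,
,,@@,,
,,,,,,
,,,,,,
t=31: ,@@,,,
@@^@,,
@,,,@,
,,,,@,
,,@@,,
,,,,,,
,,,,,,
t=32: ,@@,,,
@<,@,,
@,,,@,
,,,,@,
,,@@,,
,,,,,,
,,,,,,
t=33: ,@@,,,
@,,@,,
@v,,@,
,,,,@,
,,@@,,
,,,,,,
,,,,,,
t=34: ,@@,,,
@,,@,,
<@,,@,
,,,,@,
,,@@,,
,,,,,,
,,,,,,
t=35: ,@@,,,
@,,@,,
,@,,@,
v,,,@,
,,@@,,
,,,,,,
,,,,,,
t=36: ,@@,,,
@,,@,,
,@,,@,
@,,,@<
,,@@,,
,,,,,,
,,,,,,
t=37: ,@@,,,
@,,@,,
,@,,@^
@,,,@@
,,@@,,
,,,,,,
,,,,,,
t=38: ,@@,,,
@,,@,,
>@,,@@
@,,,@@
,,@@,,
,,,,,,
,,,,,,

east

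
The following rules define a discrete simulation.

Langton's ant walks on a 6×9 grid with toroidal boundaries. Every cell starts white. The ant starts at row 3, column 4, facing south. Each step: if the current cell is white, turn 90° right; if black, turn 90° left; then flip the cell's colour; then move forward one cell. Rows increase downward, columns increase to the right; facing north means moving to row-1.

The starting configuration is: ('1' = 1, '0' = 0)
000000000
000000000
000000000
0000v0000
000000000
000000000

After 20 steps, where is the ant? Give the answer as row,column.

1,6

0) 000000000
000000000
000000000
0000v0000
000000000
000000000
1) 000000000
000000000
000000000
000<10000
000000000
000000000
2) 000000000
000000000
000^00000
000110000
000000000
000000000
3) 000000000
000000000
0001>0000
000110000
000000000
000000000
4) 000000000
000000000
000110000
0001v0000
000000000
000000000
5) 000000000
000000000
000110000
00010>000
000000000
000000000
6) 000000000
000000000
000110000
000101000
00000v000
000000000
7) 000000000
000000000
000110000
000101000
0000<1000
000000000
8) 000000000
000000000
000110000
0001^1000
000011000
000000000
9) 000000000
000000000
000110000
00011>000
000011000
000000000
10) 000000000
000000000
00011^000
000110000
000011000
000000000
11) 000000000
000000000
000111>00
000110000
000011000
000000000
12) 000000000
000000000
000111100
000110v00
000011000
000000000
13) 000000000
000000000
000111100
00011<100
000011000
000000000
14) 000000000
000000000
00011^100
000111100
000011000
000000000
15) 000000000
000000000
0001<0100
000111100
000011000
000000000
16) 000000000
000000000
000100100
0001v1100
000011000
000000000
17) 000000000
000000000
000100100
00010>100
000011000
000000000
18) 000000000
000000000
00010^100
000100100
000011000
000000000
19) 000000000
000000000
000101>00
000100100
000011000
000000000
20) 000000000
000000^00
000101000
000100100
000011000
000000000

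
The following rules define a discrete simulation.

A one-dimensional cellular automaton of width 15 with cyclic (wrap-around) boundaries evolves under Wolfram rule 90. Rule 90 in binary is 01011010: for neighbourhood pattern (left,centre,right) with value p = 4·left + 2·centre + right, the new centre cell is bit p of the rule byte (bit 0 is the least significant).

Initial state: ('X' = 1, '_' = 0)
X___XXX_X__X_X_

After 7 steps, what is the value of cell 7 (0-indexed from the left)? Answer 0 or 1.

0

0) X___XXX_X__X_X_
1) _X_XX_X__XX____
2) X__XX__XXXXX___
3) _XXXXXXX___XX_X
4) _X_____XX_XXX__
5) X_X___XXX_X_XX_
6) ___X_XX_X___XX_
7) __X__XX__X_XXXX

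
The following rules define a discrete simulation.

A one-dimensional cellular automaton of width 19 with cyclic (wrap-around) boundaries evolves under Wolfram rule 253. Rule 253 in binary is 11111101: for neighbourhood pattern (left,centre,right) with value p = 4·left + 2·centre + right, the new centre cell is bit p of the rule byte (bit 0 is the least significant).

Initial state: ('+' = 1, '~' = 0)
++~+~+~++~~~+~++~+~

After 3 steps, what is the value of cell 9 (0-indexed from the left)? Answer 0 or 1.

1

k=0  ++~+~+~++~~~+~++~+~
k=1  +++++++++++~+++++++
k=2  +++++++++++++++++++
k=3  +++++++++++++++++++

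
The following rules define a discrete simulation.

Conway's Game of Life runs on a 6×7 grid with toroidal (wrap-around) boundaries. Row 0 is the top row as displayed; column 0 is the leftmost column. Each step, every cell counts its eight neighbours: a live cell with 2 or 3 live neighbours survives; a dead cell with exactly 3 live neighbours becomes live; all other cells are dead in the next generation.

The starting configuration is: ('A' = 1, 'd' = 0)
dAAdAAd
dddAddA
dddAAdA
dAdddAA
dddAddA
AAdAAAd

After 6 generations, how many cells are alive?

11

[0] dAAdAAd
dddAddA
dddAAdA
dAdddAA
dddAddA
AAdAAAd
[1] dAddddd
AdddddA
ddAAAdA
ddAAddA
dAdAddd
AAddddd
[2] dAddddA
AAAAdAA
dAAdAdA
AAdddAd
dAdAddd
AAddddd
[3] dddddAd
dddAAdd
ddddAdd
dddAAAA
ddddddA
dAddddd
[4] ddddAdd
dddAAAd
ddddddd
dddAAdA
AdddAdA
ddddddd
[5] dddAAAd
dddAAAd
ddddddd
AddAAdA
AddAAdA
dddddAd
[6] dddAddA
dddAdAd
ddddddA
AddAAdA
AddAddd
ddddddd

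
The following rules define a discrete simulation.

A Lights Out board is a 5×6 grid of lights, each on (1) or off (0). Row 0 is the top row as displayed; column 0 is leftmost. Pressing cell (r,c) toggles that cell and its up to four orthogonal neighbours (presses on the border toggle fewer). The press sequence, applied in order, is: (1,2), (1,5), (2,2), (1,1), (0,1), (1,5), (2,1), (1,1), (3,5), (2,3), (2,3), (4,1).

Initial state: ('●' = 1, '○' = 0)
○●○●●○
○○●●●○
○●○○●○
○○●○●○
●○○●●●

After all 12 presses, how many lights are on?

17

t=0: ○●○●●○
○○●●●○
○●○○●○
○○●○●○
●○○●●●
t=1: ○●●●●○
○●○○●○
○●●○●○
○○●○●○
●○○●●●
t=2: ○●●●●●
○●○○○●
○●●○●●
○○●○●○
●○○●●●
t=3: ○●●●●●
○●●○○●
○○○●●●
○○○○●○
●○○●●●
t=4: ○○●●●●
●○○○○●
○●○●●●
○○○○●○
●○○●●●
t=5: ●●○●●●
●●○○○●
○●○●●●
○○○○●○
●○○●●●
t=6: ●●○●●○
●●○○●○
○●○●●○
○○○○●○
●○○●●●
t=7: ●●○●●○
●○○○●○
●○●●●○
○●○○●○
●○○●●●
t=8: ●○○●●○
○●●○●○
●●●●●○
○●○○●○
●○○●●●
t=9: ●○○●●○
○●●○●○
●●●●●●
○●○○○●
●○○●●○
t=10: ●○○●●○
○●●●●○
●●○○○●
○●○●○●
●○○●●○
t=11: ●○○●●○
○●●○●○
●●●●●●
○●○○○●
●○○●●○
t=12: ●○○●●○
○●●○●○
●●●●●●
○○○○○●
○●●●●○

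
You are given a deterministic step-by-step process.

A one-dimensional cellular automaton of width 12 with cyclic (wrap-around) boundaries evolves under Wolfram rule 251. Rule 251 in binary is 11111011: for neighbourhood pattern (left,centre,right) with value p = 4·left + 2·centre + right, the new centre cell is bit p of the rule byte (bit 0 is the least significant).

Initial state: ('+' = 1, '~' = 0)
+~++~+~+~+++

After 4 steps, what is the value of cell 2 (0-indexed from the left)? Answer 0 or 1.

[0] +~++~+~+~+++
[1] +++++~+~++++
[2] ++++++~+++++
[3] ++++++++++++
[4] ++++++++++++

1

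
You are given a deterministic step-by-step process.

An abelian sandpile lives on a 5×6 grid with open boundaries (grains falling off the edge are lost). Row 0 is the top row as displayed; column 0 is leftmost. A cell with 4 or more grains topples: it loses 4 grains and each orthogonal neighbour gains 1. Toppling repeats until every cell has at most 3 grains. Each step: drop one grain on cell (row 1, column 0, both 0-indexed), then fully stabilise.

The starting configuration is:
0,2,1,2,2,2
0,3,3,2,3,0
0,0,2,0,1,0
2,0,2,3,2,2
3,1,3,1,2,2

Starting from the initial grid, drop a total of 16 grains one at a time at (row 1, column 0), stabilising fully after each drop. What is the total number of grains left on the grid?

53

[0] 0,2,1,2,2,2
0,3,3,2,3,0
0,0,2,0,1,0
2,0,2,3,2,2
3,1,3,1,2,2
[1] 0,2,1,2,2,2
1,3,3,2,3,0
0,0,2,0,1,0
2,0,2,3,2,2
3,1,3,1,2,2
[2] 0,2,1,2,2,2
2,3,3,2,3,0
0,0,2,0,1,0
2,0,2,3,2,2
3,1,3,1,2,2
[3] 0,2,1,2,2,2
3,3,3,2,3,0
0,0,2,0,1,0
2,0,2,3,2,2
3,1,3,1,2,2
[4] 1,3,2,2,2,2
1,1,0,3,3,0
1,1,3,0,1,0
2,0,2,3,2,2
3,1,3,1,2,2
[5] 1,3,2,2,2,2
2,1,0,3,3,0
1,1,3,0,1,0
2,0,2,3,2,2
3,1,3,1,2,2
[6] 1,3,2,2,2,2
3,1,0,3,3,0
1,1,3,0,1,0
2,0,2,3,2,2
3,1,3,1,2,2
[7] 2,3,2,2,2,2
0,2,0,3,3,0
2,1,3,0,1,0
2,0,2,3,2,2
3,1,3,1,2,2
[8] 2,3,2,2,2,2
1,2,0,3,3,0
2,1,3,0,1,0
2,0,2,3,2,2
3,1,3,1,2,2
[9] 2,3,2,2,2,2
2,2,0,3,3,0
2,1,3,0,1,0
2,0,2,3,2,2
3,1,3,1,2,2
[10] 2,3,2,2,2,2
3,2,0,3,3,0
2,1,3,0,1,0
2,0,2,3,2,2
3,1,3,1,2,2
[11] 3,3,2,2,2,2
0,3,0,3,3,0
3,1,3,0,1,0
2,0,2,3,2,2
3,1,3,1,2,2
[12] 3,3,2,2,2,2
1,3,0,3,3,0
3,1,3,0,1,0
2,0,2,3,2,2
3,1,3,1,2,2
[13] 3,3,2,2,2,2
2,3,0,3,3,0
3,1,3,0,1,0
2,0,2,3,2,2
3,1,3,1,2,2
[14] 3,3,2,2,2,2
3,3,0,3,3,0
3,1,3,0,1,0
2,0,2,3,2,2
3,1,3,1,2,2
[15] 1,1,3,2,2,2
3,1,1,3,3,0
0,3,3,0,1,0
3,0,2,3,2,2
3,1,3,1,2,2
[16] 2,1,3,2,2,2
0,2,1,3,3,0
1,3,3,0,1,0
3,0,2,3,2,2
3,1,3,1,2,2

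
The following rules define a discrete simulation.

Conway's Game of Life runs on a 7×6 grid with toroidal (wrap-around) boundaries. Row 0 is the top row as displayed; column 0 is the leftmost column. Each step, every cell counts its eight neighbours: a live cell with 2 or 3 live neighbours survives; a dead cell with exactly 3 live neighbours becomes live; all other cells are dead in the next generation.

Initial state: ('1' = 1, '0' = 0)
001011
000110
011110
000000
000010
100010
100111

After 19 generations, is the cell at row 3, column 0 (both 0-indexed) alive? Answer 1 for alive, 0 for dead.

0

gen 0: 001011
000110
011110
000000
000010
100010
100111
gen 1: 101000
010000
001010
001010
000001
100000
110000
gen 2: 101000
011100
011000
000011
000001
110001
100001
gen 3: 101101
100100
110010
100011
000000
010010
000000
gen 4: 111111
000100
010110
110010
100010
000000
111111
gen 5: 000000
000000
110111
111010
110000
001000
000000
gen 6: 000000
100011
000110
000010
100101
010000
000000
gen 7: 000001
000111
000100
000000
100011
100000
000000
gen 8: 000001
000101
000100
000011
100001
100000
000000
gen 9: 000010
000000
000101
100011
100010
100001
000000
gen 10: 000000
000010
100001
100100
010010
100001
000001
gen 11: 000000
000001
100011
110010
010010
100011
100001
gen 12: 100001
100011
010010
010110
010110
010010
100010
gen 13: 010000
010010
011000
110001
110001
111010
110010
gen 14: 011001
110000
001001
000001
000010
001110
000100
gen 15: 011000
000001
010001
000011
000011
001010
010000
gen 16: 111000
011000
000001
000000
000000
000111
010100
gen 17: 100100
001000
000000
000000
000010
001110
010101
gen 18: 110110
000000
000000
000000
000010
001001
110001
gen 19: 011010
000000
000000
000000
000000
010011
000100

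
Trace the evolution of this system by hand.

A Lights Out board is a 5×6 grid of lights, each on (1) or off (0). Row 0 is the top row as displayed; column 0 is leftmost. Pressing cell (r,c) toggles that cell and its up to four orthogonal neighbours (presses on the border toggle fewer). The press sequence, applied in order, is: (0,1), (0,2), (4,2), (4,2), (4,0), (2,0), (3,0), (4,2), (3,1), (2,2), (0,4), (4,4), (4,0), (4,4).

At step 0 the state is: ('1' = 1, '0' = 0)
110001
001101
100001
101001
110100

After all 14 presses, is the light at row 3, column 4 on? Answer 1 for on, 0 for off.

t=0: 110001
001101
100001
101001
110100
t=1: 001001
011101
100001
101001
110100
t=2: 010101
010101
100001
101001
110100
t=3: 010101
010101
100001
100001
101000
t=4: 010101
010101
100001
101001
110100
t=5: 010101
010101
100001
001001
000100
t=6: 010101
110101
010001
101001
000100
t=7: 010101
110101
110001
011001
100100
t=8: 010101
110101
110001
010001
111000
t=9: 010101
110101
100001
101001
101000
t=10: 010101
111101
111101
100001
101000
t=11: 010010
111111
111101
100001
101000
t=12: 010010
111111
111101
100011
101111
t=13: 010010
111111
111101
000011
011111
t=14: 010010
111111
111101
000001
011000

0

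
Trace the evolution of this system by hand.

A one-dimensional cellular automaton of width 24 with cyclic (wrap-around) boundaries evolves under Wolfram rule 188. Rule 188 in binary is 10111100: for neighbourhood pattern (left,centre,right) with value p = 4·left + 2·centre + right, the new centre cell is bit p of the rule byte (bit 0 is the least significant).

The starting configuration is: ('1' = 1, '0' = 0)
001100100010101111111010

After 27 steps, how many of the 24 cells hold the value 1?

[0] 001100100010101111111010
[1] 001010110011111111110111
[2] 101111101011111111101110
[3] 111111011111111111011101
[4] 111110111111111110111011
[5] 111101111111111101110111
[6] 111011111111111011101111
[7] 110111111111110111011111
[8] 101111111111101110111111
[9] 011111111111011101111111
[10] 111111111110111011111110
[11] 111111111101110111111101
[12] 111111111011101111111011
[13] 111111110111011111110111
[14] 111111101110111111101111
[15] 111111011101111111011111
[16] 111110111011111110111111
[17] 111101110111111101111111
[18] 111011101111111011111111
[19] 110111011111110111111111
[20] 101110111111101111111111
[21] 011101111111011111111111
[22] 111011111110111111111110
[23] 110111111101111111111101
[24] 101111111011111111111011
[25] 011111110111111111110111
[26] 111111101111111111101110
[27] 111111011111111111011101

21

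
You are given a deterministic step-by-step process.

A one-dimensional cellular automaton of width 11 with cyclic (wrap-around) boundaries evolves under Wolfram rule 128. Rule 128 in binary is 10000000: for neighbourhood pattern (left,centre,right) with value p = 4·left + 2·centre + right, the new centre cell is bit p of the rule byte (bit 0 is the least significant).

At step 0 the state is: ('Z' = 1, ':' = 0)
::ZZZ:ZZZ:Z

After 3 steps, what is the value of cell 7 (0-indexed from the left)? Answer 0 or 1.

t=0: ::ZZZ:ZZZ:Z
t=1: :::Z:::Z:::
t=2: :::::::::::
t=3: :::::::::::

0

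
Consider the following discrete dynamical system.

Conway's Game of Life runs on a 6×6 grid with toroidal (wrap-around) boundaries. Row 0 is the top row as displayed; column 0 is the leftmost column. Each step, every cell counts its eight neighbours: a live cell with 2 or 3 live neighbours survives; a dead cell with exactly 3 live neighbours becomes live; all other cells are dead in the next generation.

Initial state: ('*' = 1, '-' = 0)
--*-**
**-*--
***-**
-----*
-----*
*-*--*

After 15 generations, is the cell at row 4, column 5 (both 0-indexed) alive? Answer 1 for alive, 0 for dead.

1

[0] --*-**
**-*--
***-**
-----*
-----*
*-*--*
[1] --*-*-
------
--***-
-*----
----**
**-*--
[2] -***--
--*-*-
--**--
--*--*
-**-**
****--
[3] *---*-
----*-
-**-*-
*----*
----**
-----*
[4] ----*-
-*--*-
**-**-
**-*--
----*-
*-----
[5] -----*
***-*-
---**-
**-*--
**---*
-----*
[6] -*--**
***-*-
----*-
-*-*--
-**-**
----**
[7] -**---
***-*-
*---**
**-*-*
-**--*
-**---
[8] ------
--*-*-
------
---*--
---***
---*--
[9] ---*--
------
---*--
---*--
--**--
---*--
[10] ------
------
------
---**-
--***-
---**-
[11] ------
------
------
--*-*-
--*--*
--*-*-
[12] ------
------
------
---*--
-**-**
---*--
[13] ------
------
------
--***-
--*-*-
--***-
[14] ---*--
------
---*--
--*-*-
-*---*
--*-*-
[15] ---*--
------
---*--
--***-
-**-**
--***-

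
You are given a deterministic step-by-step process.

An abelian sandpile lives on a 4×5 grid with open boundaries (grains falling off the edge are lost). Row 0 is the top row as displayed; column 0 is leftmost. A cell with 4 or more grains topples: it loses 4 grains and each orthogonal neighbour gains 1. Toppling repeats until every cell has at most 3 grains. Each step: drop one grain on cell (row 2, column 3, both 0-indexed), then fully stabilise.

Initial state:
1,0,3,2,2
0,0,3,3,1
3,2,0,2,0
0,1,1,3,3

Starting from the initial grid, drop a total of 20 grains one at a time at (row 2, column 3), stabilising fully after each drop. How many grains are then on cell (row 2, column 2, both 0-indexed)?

0

[0] 1,0,3,2,2
0,0,3,3,1
3,2,0,2,0
0,1,1,3,3
[1] 1,0,3,2,2
0,0,3,3,1
3,2,0,3,0
0,1,1,3,3
[2] 1,1,1,0,3
0,1,1,2,2
3,2,2,2,2
0,1,2,1,0
[3] 1,1,1,0,3
0,1,1,2,2
3,2,2,3,2
0,1,2,1,0
[4] 1,1,1,0,3
0,1,1,3,2
3,2,3,0,3
0,1,2,2,0
[5] 1,1,1,0,3
0,1,1,3,2
3,2,3,1,3
0,1,2,2,0
[6] 1,1,1,0,3
0,1,1,3,2
3,2,3,2,3
0,1,2,2,0
[7] 1,1,1,0,3
0,1,1,3,2
3,2,3,3,3
0,1,2,2,0
[8] 1,1,1,2,0
0,1,3,1,1
3,3,0,3,1
0,1,3,3,1
[9] 1,1,1,2,0
0,1,3,2,1
3,3,2,1,2
0,2,0,1,2
[10] 1,1,1,2,0
0,1,3,2,1
3,3,2,2,2
0,2,0,1,2
[11] 1,1,1,2,0
0,1,3,2,1
3,3,2,3,2
0,2,0,1,2
[12] 1,1,1,2,0
0,1,3,3,1
3,3,3,0,3
0,2,0,2,2
[13] 1,1,1,2,0
0,1,3,3,1
3,3,3,1,3
0,2,0,2,2
[14] 1,1,1,2,0
0,1,3,3,1
3,3,3,2,3
0,2,0,2,2
[15] 1,1,1,2,0
0,1,3,3,1
3,3,3,3,3
0,2,0,2,2
[16] 1,1,2,3,0
1,3,1,1,3
0,1,2,3,0
1,3,1,3,3
[17] 1,1,2,3,0
1,3,1,2,3
0,1,3,1,2
1,3,2,1,0
[18] 1,1,2,3,0
1,3,1,2,3
0,1,3,2,2
1,3,2,1,0
[19] 1,1,2,3,0
1,3,1,2,3
0,1,3,3,2
1,3,2,1,0
[20] 1,1,2,3,0
1,3,2,3,3
0,2,0,1,3
1,3,3,2,0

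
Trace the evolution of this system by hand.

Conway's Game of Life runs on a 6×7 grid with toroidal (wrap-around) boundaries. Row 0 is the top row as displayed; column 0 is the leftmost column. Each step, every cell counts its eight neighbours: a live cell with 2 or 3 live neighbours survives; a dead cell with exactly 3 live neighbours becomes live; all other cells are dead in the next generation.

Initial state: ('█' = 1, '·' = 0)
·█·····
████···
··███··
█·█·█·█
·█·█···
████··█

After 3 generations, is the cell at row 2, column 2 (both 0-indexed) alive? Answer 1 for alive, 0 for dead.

gen 0: ·█·····
████···
··███··
█·█·█·█
·█·█···
████··█
gen 1: ······█
█···█··
····███
█···██·
····██·
···█···
gen 2: ·······
█···█··
█··█···
···█···
···█·██
····██·
gen 3: ····██·
·······
···██··
··██··█
···█·██
····███

0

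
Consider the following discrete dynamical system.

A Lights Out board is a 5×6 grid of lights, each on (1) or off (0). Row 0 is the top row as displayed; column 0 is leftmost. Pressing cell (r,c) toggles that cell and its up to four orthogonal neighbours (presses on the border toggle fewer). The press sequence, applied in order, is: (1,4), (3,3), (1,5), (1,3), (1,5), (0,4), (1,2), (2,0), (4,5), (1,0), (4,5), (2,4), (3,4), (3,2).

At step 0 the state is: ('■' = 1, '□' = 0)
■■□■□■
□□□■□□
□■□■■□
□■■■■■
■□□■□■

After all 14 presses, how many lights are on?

gen 0: ■■□■□■
□□□■□□
□■□■■□
□■■■■■
■□□■□■
gen 1: ■■□■■■
□□□□■■
□■□■□□
□■■■■■
■□□■□■
gen 2: ■■□■■■
□□□□■■
□■□□□□
□■□□□■
■□□□□■
gen 3: ■■□■■□
□□□□□□
□■□□□■
□■□□□■
■□□□□■
gen 4: ■■□□■□
□□■■■□
□■□■□■
□■□□□■
■□□□□■
gen 5: ■■□□■■
□□■■□■
□■□■□□
□■□□□■
■□□□□■
gen 6: ■■□■□□
□□■■■■
□■□■□□
□■□□□■
■□□□□■
gen 7: ■■■■□□
□■□□■■
□■■■□□
□■□□□■
■□□□□■
gen 8: ■■■■□□
■■□□■■
■□■■□□
■■□□□■
■□□□□■
gen 9: ■■■■□□
■■□□■■
■□■■□□
■■□□□□
■□□□■□
gen 10: □■■■□□
□□□□■■
□□■■□□
■■□□□□
■□□□■□
gen 11: □■■■□□
□□□□■■
□□■■□□
■■□□□■
■□□□□■
gen 12: □■■■□□
□□□□□■
□□■□■■
■■□□■■
■□□□□■
gen 13: □■■■□□
□□□□□■
□□■□□■
■■□■□□
■□□□■■
gen 14: □■■■□□
□□□□□■
□□□□□■
■□■□□□
■□■□■■

11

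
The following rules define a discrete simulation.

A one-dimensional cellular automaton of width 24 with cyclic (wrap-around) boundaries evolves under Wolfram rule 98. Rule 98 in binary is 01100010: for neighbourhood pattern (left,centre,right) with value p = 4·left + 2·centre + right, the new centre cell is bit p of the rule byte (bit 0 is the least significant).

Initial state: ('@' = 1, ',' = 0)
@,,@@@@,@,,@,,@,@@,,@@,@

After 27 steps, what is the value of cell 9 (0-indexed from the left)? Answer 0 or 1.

0

step 0: @,,@@@@,@,,@,,@,@@,,@@,@
step 1: @,@,,,@@,,@,,@,@,@,@,@@,
step 2: ,@,,,@,@,@,,@,@,@,@,@,@@
step 3: @,,,@,@,@,,@,@,@,@,@,@,@
step 4: @,,@,@,@,,@,@,@,@,@,@,@,
step 5: ,,@,@,@,,@,@,@,@,@,@,@,@
step 6: ,@,@,@,,@,@,@,@,@,@,@,@,
step 7: @,@,@,,@,@,@,@,@,@,@,@,,
step 8: ,@,@,,@,@,@,@,@,@,@,@,,@
step 9: @,@,,@,@,@,@,@,@,@,@,,@,
step 10: ,@,,@,@,@,@,@,@,@,@,,@,@
step 11: @,,@,@,@,@,@,@,@,@,,@,@,
step 12: ,,@,@,@,@,@,@,@,@,,@,@,@
step 13: ,@,@,@,@,@,@,@,@,,@,@,@,
step 14: @,@,@,@,@,@,@,@,,@,@,@,,
step 15: ,@,@,@,@,@,@,@,,@,@,@,,@
step 16: @,@,@,@,@,@,@,,@,@,@,,@,
step 17: ,@,@,@,@,@,@,,@,@,@,,@,@
step 18: @,@,@,@,@,@,,@,@,@,,@,@,
step 19: ,@,@,@,@,@,,@,@,@,,@,@,@
step 20: @,@,@,@,@,,@,@,@,,@,@,@,
step 21: ,@,@,@,@,,@,@,@,,@,@,@,@
step 22: @,@,@,@,,@,@,@,,@,@,@,@,
step 23: ,@,@,@,,@,@,@,,@,@,@,@,@
step 24: @,@,@,,@,@,@,,@,@,@,@,@,
step 25: ,@,@,,@,@,@,,@,@,@,@,@,@
step 26: @,@,,@,@,@,,@,@,@,@,@,@,
step 27: ,@,,@,@,@,,@,@,@,@,@,@,@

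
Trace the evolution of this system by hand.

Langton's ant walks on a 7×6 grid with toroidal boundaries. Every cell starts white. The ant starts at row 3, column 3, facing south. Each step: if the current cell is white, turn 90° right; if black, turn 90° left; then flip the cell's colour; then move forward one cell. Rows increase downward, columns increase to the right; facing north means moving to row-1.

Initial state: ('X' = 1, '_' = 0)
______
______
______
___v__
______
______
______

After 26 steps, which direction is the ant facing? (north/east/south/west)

north

t=0: ______
______
______
___v__
______
______
______
t=1: ______
______
______
__<X__
______
______
______
t=2: ______
______
__^___
__XX__
______
______
______
t=3: ______
______
__X>__
__XX__
______
______
______
t=4: ______
______
__XX__
__Xv__
______
______
______
t=5: ______
______
__XX__
__X_>_
______
______
______
t=6: ______
______
__XX__
__X_X_
____v_
______
______
t=7: ______
______
__XX__
__X_X_
___<X_
______
______
t=8: ______
______
__XX__
__X^X_
___XX_
______
______
t=9: ______
______
__XX__
__XX>_
___XX_
______
______
t=10: ______
______
__XX^_
__XX__
___XX_
______
______
t=11: ______
______
__XXX>
__XX__
___XX_
______
______
t=12: ______
______
__XXXX
__XX_v
___XX_
______
______
t=13: ______
______
__XXXX
__XX<X
___XX_
______
______
t=14: ______
______
__XX^X
__XXXX
___XX_
______
______
t=15: ______
______
__X<_X
__XXXX
___XX_
______
______
t=16: ______
______
__X__X
__XvXX
___XX_
______
______
t=17: ______
______
__X__X
__X_>X
___XX_
______
______
t=18: ______
______
__X_^X
__X__X
___XX_
______
______
t=19: ______
______
__X_X>
__X__X
___XX_
______
______
t=20: ______
_____^
__X_X_
__X__X
___XX_
______
______
t=21: ______
>____X
__X_X_
__X__X
___XX_
______
______
t=22: ______
X____X
v_X_X_
__X__X
___XX_
______
______
t=23: ______
X____X
X_X_X<
__X__X
___XX_
______
______
t=24: ______
X____^
X_X_XX
__X__X
___XX_
______
______
t=25: ______
X___<_
X_X_XX
__X__X
___XX_
______
______
t=26: ____^_
X___X_
X_X_XX
__X__X
___XX_
______
______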